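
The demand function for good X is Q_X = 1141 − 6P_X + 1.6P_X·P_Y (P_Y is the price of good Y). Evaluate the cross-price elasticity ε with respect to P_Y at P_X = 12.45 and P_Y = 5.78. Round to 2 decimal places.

0.10

At P_X = 12.45 and P_Y = 5.78: Q_X = 1181.438.
∂Q_X/∂P_Y = 1.6P_X = 1.6(12.45) = 19.9200.
ε = (∂Q_X/∂P_Y)(P_Y/Q_X) = 19.9200 × (5.78/1181.438) ≈ 0.10.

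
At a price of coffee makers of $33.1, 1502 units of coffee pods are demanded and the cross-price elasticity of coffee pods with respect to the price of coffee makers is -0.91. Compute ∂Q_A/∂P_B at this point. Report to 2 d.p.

ε = (∂Q_A/∂P_B)·(P_B/Q_A) ⇒ ∂Q_A/∂P_B = ε·Q_A/P_B = -0.91 × 1502/33.1 ≈ -41.29.

-41.29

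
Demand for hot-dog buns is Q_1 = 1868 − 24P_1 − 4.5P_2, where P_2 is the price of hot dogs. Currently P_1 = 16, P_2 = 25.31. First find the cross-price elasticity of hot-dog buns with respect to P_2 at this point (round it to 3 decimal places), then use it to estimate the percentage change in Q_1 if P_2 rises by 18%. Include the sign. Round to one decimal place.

At P_1 = 16, P_2 = 25.31: Q_1 = 1370.105.
∂Q_1/∂P_2 = -4.5.
ε = (∂Q_1/∂P_2)(P_2/Q_1) = -4.5000 × 25.31/1370.105 ≈ -0.083.
%ΔQ_1 ≈ ε × %ΔP_2 = -0.083 × (18%) = -1.5%.

-1.5%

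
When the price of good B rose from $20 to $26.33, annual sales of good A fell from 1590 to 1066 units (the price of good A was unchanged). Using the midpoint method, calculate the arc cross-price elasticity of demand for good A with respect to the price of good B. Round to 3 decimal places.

ΔQ_A = 1066 − 1590 = -524; ΔP_B = 26.33 − 20 = 6.33.
Midpoints: Q̄_A = 1328.0, P̄_B = 23.16.
ε = (ΔQ_A/Q̄_A)/(ΔP_B/P̄_B) = (-524/1328.0)/(6.33/23.16) ≈ -1.444.
ε < 0: good A and good B are complements.

-1.444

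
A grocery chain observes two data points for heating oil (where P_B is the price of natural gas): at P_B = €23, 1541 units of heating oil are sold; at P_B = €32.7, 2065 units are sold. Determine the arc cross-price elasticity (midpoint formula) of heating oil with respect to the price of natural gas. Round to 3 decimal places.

0.834

ΔQ_A = 2065 − 1541 = 524; ΔP_B = 32.7 − 23 = 9.7.
Midpoints: Q̄_A = 1803.0, P̄_B = 27.85.
ε = (ΔQ_A/Q̄_A)/(ΔP_B/P̄_B) = (524/1803.0)/(9.7/27.85) ≈ 0.834.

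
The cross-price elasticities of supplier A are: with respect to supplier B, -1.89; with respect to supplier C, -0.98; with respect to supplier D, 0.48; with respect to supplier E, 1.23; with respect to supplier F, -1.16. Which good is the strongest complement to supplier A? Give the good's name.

Complements have ε < 0. The most negative value is -1.89 (supplier B).

supplier B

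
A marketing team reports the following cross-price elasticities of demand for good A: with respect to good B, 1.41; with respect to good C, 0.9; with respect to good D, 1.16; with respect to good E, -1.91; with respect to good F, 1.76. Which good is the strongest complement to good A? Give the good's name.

Complements have ε < 0. The most negative value is -1.91 (good E).

good E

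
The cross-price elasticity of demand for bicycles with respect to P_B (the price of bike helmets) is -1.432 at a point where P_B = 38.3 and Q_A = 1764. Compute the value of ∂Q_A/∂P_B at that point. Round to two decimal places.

-65.95

ε = (∂Q_A/∂P_B)·(P_B/Q_A) ⇒ ∂Q_A/∂P_B = ε·Q_A/P_B = -1.432 × 1764/38.3 ≈ -65.95.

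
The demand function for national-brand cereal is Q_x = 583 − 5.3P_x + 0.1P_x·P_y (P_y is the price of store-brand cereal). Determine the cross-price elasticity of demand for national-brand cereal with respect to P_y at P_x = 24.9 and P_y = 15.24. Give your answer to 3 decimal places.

0.078

At P_x = 24.9 and P_y = 15.24: Q_x = 488.978.
∂Q_x/∂P_y = 0.1P_x = 0.1(24.9) = 2.4900.
ε = (∂Q_x/∂P_y)(P_y/Q_x) = 2.4900 × (15.24/488.978) ≈ 0.078.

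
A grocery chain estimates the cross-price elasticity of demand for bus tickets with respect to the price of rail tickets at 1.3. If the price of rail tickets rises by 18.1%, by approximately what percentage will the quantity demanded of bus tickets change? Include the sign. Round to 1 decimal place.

23.5%

%ΔQ ≈ ε × %ΔP of rail tickets = 1.3 × (18.1%) = 23.5%.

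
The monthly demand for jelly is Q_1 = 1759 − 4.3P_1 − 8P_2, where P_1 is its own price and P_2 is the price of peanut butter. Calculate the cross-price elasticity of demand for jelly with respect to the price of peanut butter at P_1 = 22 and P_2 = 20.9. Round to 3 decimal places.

-0.112

At P_1 = 22 and P_2 = 20.9: Q_1 = 1497.2.
∂Q_1/∂P_2 = -8.
ε = (∂Q_1/∂P_2)(P_2/Q_1) = -8 × (20.9/1497.2) ≈ -0.112.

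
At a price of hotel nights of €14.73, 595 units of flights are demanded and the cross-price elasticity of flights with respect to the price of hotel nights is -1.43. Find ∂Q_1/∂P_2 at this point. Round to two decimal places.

-57.76

ε = (∂Q_1/∂P_2)·(P_2/Q_1) ⇒ ∂Q_1/∂P_2 = ε·Q_1/P_2 = -1.43 × 595/14.73 ≈ -57.76.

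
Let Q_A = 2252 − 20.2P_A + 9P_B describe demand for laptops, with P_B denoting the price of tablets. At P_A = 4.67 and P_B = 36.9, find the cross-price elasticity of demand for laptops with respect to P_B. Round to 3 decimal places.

0.133

At P_A = 4.67 and P_B = 36.9: Q_A = 2489.766.
∂Q_A/∂P_B = 9.
ε = (∂Q_A/∂P_B)(P_B/Q_A) = 9 × (36.9/2489.766) ≈ 0.133.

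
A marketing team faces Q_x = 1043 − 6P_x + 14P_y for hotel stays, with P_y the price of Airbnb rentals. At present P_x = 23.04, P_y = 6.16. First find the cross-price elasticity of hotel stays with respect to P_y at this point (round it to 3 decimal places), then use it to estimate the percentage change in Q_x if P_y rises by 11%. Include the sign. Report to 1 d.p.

1.0%

At P_x = 23.04, P_y = 6.16: Q_x = 991.
∂Q_x/∂P_y = 14.
ε = (∂Q_x/∂P_y)(P_y/Q_x) = 14.0000 × 6.16/991 ≈ 0.087.
%ΔQ_x ≈ ε × %ΔP_y = 0.087 × (11%) = 1.0%.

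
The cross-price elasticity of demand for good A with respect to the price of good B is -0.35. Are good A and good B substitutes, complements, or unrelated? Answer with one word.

complements

ε = -0.35 < 0, so a higher price of good B lowers demand for good A: complements.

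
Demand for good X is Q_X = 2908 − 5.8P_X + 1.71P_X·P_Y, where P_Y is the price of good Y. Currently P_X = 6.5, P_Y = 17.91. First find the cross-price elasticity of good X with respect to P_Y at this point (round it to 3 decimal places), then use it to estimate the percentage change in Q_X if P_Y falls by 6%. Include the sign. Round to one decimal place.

-0.4%

At P_X = 6.5, P_Y = 17.91: Q_X = 3069.370.
∂Q_X/∂P_Y = 1.71P_X = 11.1150.
ε = (∂Q_X/∂P_Y)(P_Y/Q_X) = 11.1150 × 17.91/3069.370 ≈ 0.065.
%ΔQ_X ≈ ε × %ΔP_Y = 0.065 × (-6%) = -0.4%.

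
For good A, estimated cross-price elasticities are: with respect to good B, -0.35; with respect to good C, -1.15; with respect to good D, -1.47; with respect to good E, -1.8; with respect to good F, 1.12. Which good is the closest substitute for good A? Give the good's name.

good F

Substitutes have ε > 0. Among the positive values, 1.12 (good F) is largest.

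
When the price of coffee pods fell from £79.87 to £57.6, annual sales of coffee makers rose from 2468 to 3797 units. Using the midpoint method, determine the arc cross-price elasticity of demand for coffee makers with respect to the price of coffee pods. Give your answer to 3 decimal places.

-1.309

ΔQ_A = 3797 − 2468 = 1329; ΔP_B = 57.6 − 79.87 = -22.27.
Midpoints: Q̄_A = 3132.5, P̄_B = 68.73.
ε = (ΔQ_A/Q̄_A)/(ΔP_B/P̄_B) = (1329/3132.5)/(-22.27/68.73) ≈ -1.309.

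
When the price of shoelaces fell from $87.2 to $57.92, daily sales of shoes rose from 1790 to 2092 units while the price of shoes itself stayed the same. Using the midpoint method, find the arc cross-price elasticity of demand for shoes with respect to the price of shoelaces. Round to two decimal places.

-0.39

ΔQ_A = 2092 − 1790 = 302; ΔP_B = 57.92 − 87.2 = -29.28.
Midpoints: Q̄_A = 1941.0, P̄_B = 72.56.
ε = (ΔQ_A/Q̄_A)/(ΔP_B/P̄_B) = (302/1941.0)/(-29.28/72.56) ≈ -0.39.
ε < 0: shoes and shoelaces are complements.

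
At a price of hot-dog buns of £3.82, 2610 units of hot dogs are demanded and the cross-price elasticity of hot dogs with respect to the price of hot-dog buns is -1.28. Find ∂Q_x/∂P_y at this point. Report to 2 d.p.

-874.55

ε = (∂Q_x/∂P_y)·(P_y/Q_x) ⇒ ∂Q_x/∂P_y = ε·Q_x/P_y = -1.28 × 2610/3.82 ≈ -874.55.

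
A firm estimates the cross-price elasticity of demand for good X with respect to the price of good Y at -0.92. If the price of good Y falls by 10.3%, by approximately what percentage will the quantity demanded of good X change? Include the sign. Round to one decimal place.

9.5%

%ΔQ ≈ ε × %ΔP of good Y = -0.92 × (-10.3%) = 9.5%.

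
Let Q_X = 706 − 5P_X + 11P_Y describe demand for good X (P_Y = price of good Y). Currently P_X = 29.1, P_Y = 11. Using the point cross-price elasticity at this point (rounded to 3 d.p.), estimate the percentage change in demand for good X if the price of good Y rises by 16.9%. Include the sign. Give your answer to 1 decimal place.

3.0%

At P_X = 29.1, P_Y = 11: Q_X = 681.5.
∂Q_X/∂P_Y = 11.
ε = (∂Q_X/∂P_Y)(P_Y/Q_X) = 11.0000 × 11/681.5 ≈ 0.178.
%ΔQ_X ≈ ε × %ΔP_Y = 0.178 × (16.9%) = 3.0%.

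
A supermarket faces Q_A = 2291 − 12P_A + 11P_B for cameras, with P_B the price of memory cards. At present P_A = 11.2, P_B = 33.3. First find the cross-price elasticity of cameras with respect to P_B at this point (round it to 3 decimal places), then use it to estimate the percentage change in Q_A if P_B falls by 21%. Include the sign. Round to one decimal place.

-3.0%

At P_A = 11.2, P_B = 33.3: Q_A = 2522.9.
∂Q_A/∂P_B = 11.
ε = (∂Q_A/∂P_B)(P_B/Q_A) = 11.0000 × 33.3/2522.9 ≈ 0.145.
%ΔQ_A ≈ ε × %ΔP_B = 0.145 × (-21%) = -3.0%.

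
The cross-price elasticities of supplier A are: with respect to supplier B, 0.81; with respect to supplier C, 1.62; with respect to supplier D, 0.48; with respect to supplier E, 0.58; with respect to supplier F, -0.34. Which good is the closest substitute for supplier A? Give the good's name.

Substitutes have ε > 0. Among the positive values, 1.62 (supplier C) is largest.

supplier C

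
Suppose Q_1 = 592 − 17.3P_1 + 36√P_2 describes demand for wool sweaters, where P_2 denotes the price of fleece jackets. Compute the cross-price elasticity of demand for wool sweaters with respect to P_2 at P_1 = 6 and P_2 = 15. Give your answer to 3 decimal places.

0.111

At P_1 = 6 and P_2 = 15: Q_1 = 627.627.
∂Q_1/∂P_2 = 36/(2√P_2) = 36/(2√15) = 4.6476.
ε = (∂Q_1/∂P_2)(P_2/Q_1) = 4.6476 × (15/627.627) ≈ 0.111.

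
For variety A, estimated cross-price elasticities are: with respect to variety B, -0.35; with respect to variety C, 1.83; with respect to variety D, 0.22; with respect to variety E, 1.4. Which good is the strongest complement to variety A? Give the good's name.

variety B

Complements have ε < 0. The most negative value is -0.35 (variety B).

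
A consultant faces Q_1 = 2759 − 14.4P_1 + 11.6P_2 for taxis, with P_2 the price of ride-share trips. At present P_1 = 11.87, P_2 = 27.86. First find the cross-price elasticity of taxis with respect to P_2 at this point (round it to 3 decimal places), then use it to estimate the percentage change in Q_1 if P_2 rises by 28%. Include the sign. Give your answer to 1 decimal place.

3.1%

At P_1 = 11.87, P_2 = 27.86: Q_1 = 2911.248.
∂Q_1/∂P_2 = 11.6.
ε = (∂Q_1/∂P_2)(P_2/Q_1) = 11.6000 × 27.86/2911.248 ≈ 0.111.
%ΔQ_1 ≈ ε × %ΔP_2 = 0.111 × (28%) = 3.1%.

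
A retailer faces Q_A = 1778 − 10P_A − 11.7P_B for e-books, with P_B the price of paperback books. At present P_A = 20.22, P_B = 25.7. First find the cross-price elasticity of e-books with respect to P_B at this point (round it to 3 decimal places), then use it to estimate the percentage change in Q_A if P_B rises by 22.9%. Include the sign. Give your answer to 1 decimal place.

At P_A = 20.22, P_B = 25.7: Q_A = 1275.11.
∂Q_A/∂P_B = -11.7.
ε = (∂Q_A/∂P_B)(P_B/Q_A) = -11.7000 × 25.7/1275.11 ≈ -0.236.
%ΔQ_A ≈ ε × %ΔP_B = -0.236 × (22.9%) = -5.4%.

-5.4%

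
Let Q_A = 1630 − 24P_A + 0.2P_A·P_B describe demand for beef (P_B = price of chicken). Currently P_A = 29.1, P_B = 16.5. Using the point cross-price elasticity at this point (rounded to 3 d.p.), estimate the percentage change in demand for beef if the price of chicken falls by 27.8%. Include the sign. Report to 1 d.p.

-2.6%

At P_A = 29.1, P_B = 16.5: Q_A = 1027.63.
∂Q_A/∂P_B = 0.2P_A = 5.8200.
ε = (∂Q_A/∂P_B)(P_B/Q_A) = 5.8200 × 16.5/1027.63 ≈ 0.093.
%ΔQ_A ≈ ε × %ΔP_B = 0.093 × (-27.8%) = -2.6%.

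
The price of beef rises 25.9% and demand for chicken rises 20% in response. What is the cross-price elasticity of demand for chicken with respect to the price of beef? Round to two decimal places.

0.77

ε = (%ΔQ of chicken) / (%ΔP of beef) = (20%) / (25.9%) ≈ 0.77.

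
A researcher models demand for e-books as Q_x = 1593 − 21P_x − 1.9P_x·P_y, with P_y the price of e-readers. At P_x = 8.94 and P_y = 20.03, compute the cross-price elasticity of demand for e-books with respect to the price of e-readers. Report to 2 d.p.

-0.32

At P_x = 8.94 and P_y = 20.03: Q_x = 1065.030.
∂Q_x/∂P_y = -1.9P_x = -1.9(8.94) = -16.9860.
ε = (∂Q_x/∂P_y)(P_y/Q_x) = -16.9860 × (20.03/1065.030) ≈ -0.32.
ε < 0: complements.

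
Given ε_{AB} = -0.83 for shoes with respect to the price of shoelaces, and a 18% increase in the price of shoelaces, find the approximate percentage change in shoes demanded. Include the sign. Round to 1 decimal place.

-14.9%

%ΔQ ≈ ε × %ΔP of shoelaces = -0.83 × (18%) = -14.9%.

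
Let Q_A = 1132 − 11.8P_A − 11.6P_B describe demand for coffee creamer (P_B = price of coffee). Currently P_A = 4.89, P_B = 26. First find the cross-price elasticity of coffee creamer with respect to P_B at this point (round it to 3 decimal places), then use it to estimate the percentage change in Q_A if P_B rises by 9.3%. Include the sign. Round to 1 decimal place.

At P_A = 4.89, P_B = 26: Q_A = 772.698.
∂Q_A/∂P_B = -11.6.
ε = (∂Q_A/∂P_B)(P_B/Q_A) = -11.6000 × 26/772.698 ≈ -0.390.
%ΔQ_A ≈ ε × %ΔP_B = -0.390 × (9.3%) = -3.6%.

-3.6%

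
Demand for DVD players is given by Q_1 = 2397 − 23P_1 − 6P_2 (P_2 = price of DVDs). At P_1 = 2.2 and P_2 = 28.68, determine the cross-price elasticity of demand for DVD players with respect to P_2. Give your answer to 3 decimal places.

-0.079

At P_1 = 2.2 and P_2 = 28.68: Q_1 = 2174.32.
∂Q_1/∂P_2 = -6.
ε = (∂Q_1/∂P_2)(P_2/Q_1) = -6 × (28.68/2174.32) ≈ -0.079.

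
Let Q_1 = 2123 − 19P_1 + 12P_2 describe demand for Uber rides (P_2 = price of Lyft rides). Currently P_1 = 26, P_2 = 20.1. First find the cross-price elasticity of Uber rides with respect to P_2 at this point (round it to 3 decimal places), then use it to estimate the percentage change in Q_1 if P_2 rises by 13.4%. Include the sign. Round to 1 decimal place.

1.7%

At P_1 = 26, P_2 = 20.1: Q_1 = 1870.2.
∂Q_1/∂P_2 = 12.
ε = (∂Q_1/∂P_2)(P_2/Q_1) = 12.0000 × 20.1/1870.2 ≈ 0.129.
%ΔQ_1 ≈ ε × %ΔP_2 = 0.129 × (13.4%) = 1.7%.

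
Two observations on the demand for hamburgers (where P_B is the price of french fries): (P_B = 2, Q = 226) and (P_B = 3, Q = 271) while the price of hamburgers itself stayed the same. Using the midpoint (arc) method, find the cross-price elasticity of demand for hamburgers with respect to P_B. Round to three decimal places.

0.453

ΔQ_A = 271 − 226 = 45; ΔP_B = 3 − 2 = 1.
Midpoints: Q̄_A = 248.5, P̄_B = 2.50.
ε = (ΔQ_A/Q̄_A)/(ΔP_B/P̄_B) = (45/248.5)/(1/2.50) ≈ 0.453.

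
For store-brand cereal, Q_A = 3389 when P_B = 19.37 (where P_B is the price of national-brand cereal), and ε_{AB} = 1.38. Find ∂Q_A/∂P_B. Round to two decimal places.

ε = (∂Q_A/∂P_B)·(P_B/Q_A) ⇒ ∂Q_A/∂P_B = ε·Q_A/P_B = 1.38 × 3389/19.37 ≈ 241.45.

241.45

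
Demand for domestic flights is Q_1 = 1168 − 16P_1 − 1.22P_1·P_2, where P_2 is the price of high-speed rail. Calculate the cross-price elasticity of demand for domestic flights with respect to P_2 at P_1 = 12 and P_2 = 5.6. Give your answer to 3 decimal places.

At P_1 = 12 and P_2 = 5.6: Q_1 = 894.016.
∂Q_1/∂P_2 = -1.22P_1 = -1.22(12) = -14.6400.
ε = (∂Q_1/∂P_2)(P_2/Q_1) = -14.6400 × (5.6/894.016) ≈ -0.092.

-0.092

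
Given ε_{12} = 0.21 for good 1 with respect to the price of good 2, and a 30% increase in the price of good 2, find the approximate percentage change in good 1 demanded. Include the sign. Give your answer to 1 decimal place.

6.3%

%ΔQ ≈ ε × %ΔP of good 2 = 0.21 × (30%) = 6.3%.
Demand for good 1 rises by about 6.3%.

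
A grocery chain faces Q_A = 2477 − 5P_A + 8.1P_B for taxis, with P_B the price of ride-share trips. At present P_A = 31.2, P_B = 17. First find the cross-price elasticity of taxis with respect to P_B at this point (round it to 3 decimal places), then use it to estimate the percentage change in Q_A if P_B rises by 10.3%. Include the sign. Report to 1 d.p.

At P_A = 31.2, P_B = 17: Q_A = 2458.7.
∂Q_A/∂P_B = 8.1.
ε = (∂Q_A/∂P_B)(P_B/Q_A) = 8.1000 × 17/2458.7 ≈ 0.056.
%ΔQ_A ≈ ε × %ΔP_B = 0.056 × (10.3%) = 0.6%.

0.6%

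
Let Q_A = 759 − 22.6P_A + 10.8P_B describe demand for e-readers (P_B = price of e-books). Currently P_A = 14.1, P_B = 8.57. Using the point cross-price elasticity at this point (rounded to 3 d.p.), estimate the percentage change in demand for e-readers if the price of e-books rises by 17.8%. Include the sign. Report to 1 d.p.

At P_A = 14.1, P_B = 8.57: Q_A = 532.896.
∂Q_A/∂P_B = 10.8.
ε = (∂Q_A/∂P_B)(P_B/Q_A) = 10.8000 × 8.57/532.896 ≈ 0.174.
%ΔQ_A ≈ ε × %ΔP_B = 0.174 × (17.8%) = 3.1%.

3.1%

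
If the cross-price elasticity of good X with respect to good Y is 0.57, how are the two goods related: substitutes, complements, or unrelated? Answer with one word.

substitutes

ε = 0.57 > 0, so a higher price of good Y raises demand for good X: substitutes.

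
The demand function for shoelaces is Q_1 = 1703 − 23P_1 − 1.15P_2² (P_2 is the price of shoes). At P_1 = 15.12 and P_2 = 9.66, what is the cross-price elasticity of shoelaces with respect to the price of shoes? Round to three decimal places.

-0.172

At P_1 = 15.12 and P_2 = 9.66: Q_1 = 1247.927.
∂Q_1/∂P_2 = -2.3P_2 = -2.3(9.66) = -22.2180.
ε = (∂Q_1/∂P_2)(P_2/Q_1) = -22.2180 × (9.66/1247.927) ≈ -0.172.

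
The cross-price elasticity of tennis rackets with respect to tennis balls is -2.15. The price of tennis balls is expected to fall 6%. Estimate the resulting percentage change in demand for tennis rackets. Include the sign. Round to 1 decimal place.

%ΔQ ≈ ε × %ΔP of tennis balls = -2.15 × (-6%) = 12.9%.

12.9%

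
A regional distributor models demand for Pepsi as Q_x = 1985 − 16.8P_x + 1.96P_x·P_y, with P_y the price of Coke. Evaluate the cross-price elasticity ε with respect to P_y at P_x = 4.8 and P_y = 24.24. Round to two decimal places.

0.11

At P_x = 4.8 and P_y = 24.24: Q_x = 2132.410.
∂Q_x/∂P_y = 1.96P_x = 1.96(4.8) = 9.4080.
ε = (∂Q_x/∂P_y)(P_y/Q_x) = 9.4080 × (24.24/2132.410) ≈ 0.11.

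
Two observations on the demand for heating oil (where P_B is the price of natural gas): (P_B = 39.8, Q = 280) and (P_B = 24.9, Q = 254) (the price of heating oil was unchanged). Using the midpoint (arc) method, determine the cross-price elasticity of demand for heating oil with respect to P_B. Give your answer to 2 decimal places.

ΔQ_A = 254 − 280 = -26; ΔP_B = 24.9 − 39.8 = -14.9.
Midpoints: Q̄_A = 267.0, P̄_B = 32.35.
ε = (ΔQ_A/Q̄_A)/(ΔP_B/P̄_B) = (-26/267.0)/(-14.9/32.35) ≈ 0.21.

0.21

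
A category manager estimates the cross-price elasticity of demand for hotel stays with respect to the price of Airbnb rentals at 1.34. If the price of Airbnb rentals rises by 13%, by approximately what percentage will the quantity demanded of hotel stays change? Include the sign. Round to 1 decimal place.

17.4%

%ΔQ ≈ ε × %ΔP of Airbnb rentals = 1.34 × (13%) = 17.4%.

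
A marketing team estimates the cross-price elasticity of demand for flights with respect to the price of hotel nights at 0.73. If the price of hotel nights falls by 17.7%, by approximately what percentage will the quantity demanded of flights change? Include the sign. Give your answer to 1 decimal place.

-12.9%

%ΔQ ≈ ε × %ΔP of hotel nights = 0.73 × (-17.7%) = -12.9%.
Demand for flights falls by about 12.9%.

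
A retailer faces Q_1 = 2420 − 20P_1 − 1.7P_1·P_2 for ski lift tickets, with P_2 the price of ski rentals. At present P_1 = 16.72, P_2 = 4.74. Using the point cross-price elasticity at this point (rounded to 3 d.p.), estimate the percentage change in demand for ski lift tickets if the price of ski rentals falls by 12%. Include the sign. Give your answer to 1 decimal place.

At P_1 = 16.72, P_2 = 4.74: Q_1 = 1950.870.
∂Q_1/∂P_2 = -1.7P_1 = -28.4240.
ε = (∂Q_1/∂P_2)(P_2/Q_1) = -28.4240 × 4.74/1950.870 ≈ -0.069.
%ΔQ_1 ≈ ε × %ΔP_2 = -0.069 × (-12%) = 0.8%.

0.8%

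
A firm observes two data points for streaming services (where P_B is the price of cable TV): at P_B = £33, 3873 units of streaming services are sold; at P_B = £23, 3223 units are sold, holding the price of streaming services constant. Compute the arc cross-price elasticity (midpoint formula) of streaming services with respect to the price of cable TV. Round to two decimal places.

ΔQ_A = 3223 − 3873 = -650; ΔP_B = 23 − 33 = -10.
Midpoints: Q̄_A = 3548.0, P̄_B = 28.00.
ε = (ΔQ_A/Q̄_A)/(ΔP_B/P̄_B) = (-650/3548.0)/(-10/28.00) ≈ 0.51.
ε > 0: streaming services and cable TV are substitutes.

0.51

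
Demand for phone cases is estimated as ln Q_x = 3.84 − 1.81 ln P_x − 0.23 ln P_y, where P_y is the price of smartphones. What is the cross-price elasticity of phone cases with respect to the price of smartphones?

-0.23

In a log-linear (constant-elasticity) demand function, the coefficient on ln P_y is the cross-price elasticity.
ε = -0.23. Negative, so phone cases and smartphones are complements.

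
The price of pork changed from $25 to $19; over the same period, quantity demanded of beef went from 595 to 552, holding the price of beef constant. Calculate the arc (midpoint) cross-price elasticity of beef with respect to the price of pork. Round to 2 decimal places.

0.27

ΔQ_A = 552 − 595 = -43; ΔP_B = 19 − 25 = -6.
Midpoints: Q̄_A = 573.5, P̄_B = 22.00.
ε = (ΔQ_A/Q̄_A)/(ΔP_B/P̄_B) = (-43/573.5)/(-6/22.00) ≈ 0.27.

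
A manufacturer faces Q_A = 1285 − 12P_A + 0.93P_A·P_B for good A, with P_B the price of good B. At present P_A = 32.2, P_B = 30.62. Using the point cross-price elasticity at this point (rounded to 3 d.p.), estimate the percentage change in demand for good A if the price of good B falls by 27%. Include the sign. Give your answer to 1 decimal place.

-13.6%

At P_A = 32.2, P_B = 30.62: Q_A = 1815.547.
∂Q_A/∂P_B = 0.93P_A = 29.9460.
ε = (∂Q_A/∂P_B)(P_B/Q_A) = 29.9460 × 30.62/1815.547 ≈ 0.505.
%ΔQ_A ≈ ε × %ΔP_B = 0.505 × (-27%) = -13.6%.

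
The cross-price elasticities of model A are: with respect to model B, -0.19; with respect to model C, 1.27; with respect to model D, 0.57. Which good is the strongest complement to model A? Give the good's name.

model B

Complements have ε < 0. The most negative value is -0.19 (model B).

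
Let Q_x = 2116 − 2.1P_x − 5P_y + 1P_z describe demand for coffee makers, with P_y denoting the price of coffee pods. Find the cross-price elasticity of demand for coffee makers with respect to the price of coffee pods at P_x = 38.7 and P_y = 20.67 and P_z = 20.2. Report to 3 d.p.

-0.053

At P_x = 38.7 and P_y = 20.67 and P_z = 20.2: Q_x = 1951.58.
∂Q_x/∂P_y = -5.
ε = (∂Q_x/∂P_y)(P_y/Q_x) = -5 × (20.67/1951.58) ≈ -0.053.
Since ε < 0, coffee makers and coffee pods are complements.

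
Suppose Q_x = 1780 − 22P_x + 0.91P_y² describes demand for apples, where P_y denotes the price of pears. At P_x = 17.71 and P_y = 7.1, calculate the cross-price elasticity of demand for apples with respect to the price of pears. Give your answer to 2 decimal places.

0.06

At P_x = 17.71 and P_y = 7.1: Q_x = 1436.253.
∂Q_x/∂P_y = 1.82P_y = 1.82(7.1) = 12.9220.
ε = (∂Q_x/∂P_y)(P_y/Q_x) = 12.9220 × (7.1/1436.253) ≈ 0.06.
ε > 0: substitutes.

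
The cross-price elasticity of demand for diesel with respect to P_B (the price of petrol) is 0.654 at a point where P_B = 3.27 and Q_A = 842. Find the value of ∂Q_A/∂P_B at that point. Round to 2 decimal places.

168.40

ε = (∂Q_A/∂P_B)·(P_B/Q_A) ⇒ ∂Q_A/∂P_B = ε·Q_A/P_B = 0.654 × 842/3.27 ≈ 168.40.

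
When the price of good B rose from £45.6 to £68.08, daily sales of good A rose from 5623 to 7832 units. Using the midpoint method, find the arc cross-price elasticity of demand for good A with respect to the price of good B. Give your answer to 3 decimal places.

ΔQ_A = 7832 − 5623 = 2209; ΔP_B = 68.08 − 45.6 = 22.48.
Midpoints: Q̄_A = 6727.5, P̄_B = 56.84.
ε = (ΔQ_A/Q̄_A)/(ΔP_B/P̄_B) = (2209/6727.5)/(22.48/56.84) ≈ 0.830.

0.830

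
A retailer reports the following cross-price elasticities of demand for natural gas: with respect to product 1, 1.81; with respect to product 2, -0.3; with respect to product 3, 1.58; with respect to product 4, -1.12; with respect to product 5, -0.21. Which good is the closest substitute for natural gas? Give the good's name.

product 1

Substitutes have ε > 0. Among the positive values, 1.81 (product 1) is largest.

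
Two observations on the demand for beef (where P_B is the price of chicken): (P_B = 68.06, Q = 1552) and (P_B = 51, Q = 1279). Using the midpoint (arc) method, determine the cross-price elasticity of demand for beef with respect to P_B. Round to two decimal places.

ΔQ_A = 1279 − 1552 = -273; ΔP_B = 51 − 68.06 = -17.06.
Midpoints: Q̄_A = 1415.5, P̄_B = 59.53.
ε = (ΔQ_A/Q̄_A)/(ΔP_B/P̄_B) = (-273/1415.5)/(-17.06/59.53) ≈ 0.67.

0.67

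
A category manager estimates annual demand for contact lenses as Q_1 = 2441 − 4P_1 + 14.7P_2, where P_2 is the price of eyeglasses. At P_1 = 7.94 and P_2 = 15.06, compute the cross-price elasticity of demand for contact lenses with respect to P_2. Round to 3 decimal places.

0.084

At P_1 = 7.94 and P_2 = 15.06: Q_1 = 2630.622.
∂Q_1/∂P_2 = 14.7.
ε = (∂Q_1/∂P_2)(P_2/Q_1) = 14.7 × (15.06/2630.622) ≈ 0.084.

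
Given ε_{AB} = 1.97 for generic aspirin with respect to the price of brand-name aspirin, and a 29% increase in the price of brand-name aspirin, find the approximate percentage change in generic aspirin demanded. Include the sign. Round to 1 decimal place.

57.1%

%ΔQ ≈ ε × %ΔP of brand-name aspirin = 1.97 × (29%) = 57.1%.
Demand for generic aspirin rises by about 57.1%.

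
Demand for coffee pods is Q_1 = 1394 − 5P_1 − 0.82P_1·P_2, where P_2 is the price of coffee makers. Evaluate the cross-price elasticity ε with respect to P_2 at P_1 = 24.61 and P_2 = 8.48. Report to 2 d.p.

-0.16

At P_1 = 24.61 and P_2 = 8.48: Q_1 = 1099.822.
∂Q_1/∂P_2 = -0.82P_1 = -0.82(24.61) = -20.1802.
ε = (∂Q_1/∂P_2)(P_2/Q_1) = -20.1802 × (8.48/1099.822) ≈ -0.16.
ε < 0: complements.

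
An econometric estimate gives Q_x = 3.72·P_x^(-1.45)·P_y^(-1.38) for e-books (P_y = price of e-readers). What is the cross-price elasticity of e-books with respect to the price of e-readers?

In a log-linear (constant-elasticity) demand function, the coefficient on the exponent of P_y is the cross-price elasticity.
ε = -1.38. Negative, so e-books and e-readers are complements.

-1.38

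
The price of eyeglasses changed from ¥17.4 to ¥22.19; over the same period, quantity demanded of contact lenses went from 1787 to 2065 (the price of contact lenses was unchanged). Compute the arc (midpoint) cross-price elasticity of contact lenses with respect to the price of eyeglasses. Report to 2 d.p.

ΔQ_A = 2065 − 1787 = 278; ΔP_B = 22.19 − 17.4 = 4.79.
Midpoints: Q̄_A = 1926.0, P̄_B = 19.80.
ε = (ΔQ_A/Q̄_A)/(ΔP_B/P̄_B) = (278/1926.0)/(4.79/19.80) ≈ 0.60.

0.60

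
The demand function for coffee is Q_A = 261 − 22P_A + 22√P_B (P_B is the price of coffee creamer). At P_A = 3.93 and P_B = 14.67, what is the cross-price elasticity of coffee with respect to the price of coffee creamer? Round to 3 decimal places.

At P_A = 3.93 and P_B = 14.67: Q_A = 258.803.
∂Q_A/∂P_B = 22/(2√P_B) = 22/(2√14.67) = 2.8720.
ε = (∂Q_A/∂P_B)(P_B/Q_A) = 2.8720 × (14.67/258.803) ≈ 0.163.
ε > 0: substitutes.

0.163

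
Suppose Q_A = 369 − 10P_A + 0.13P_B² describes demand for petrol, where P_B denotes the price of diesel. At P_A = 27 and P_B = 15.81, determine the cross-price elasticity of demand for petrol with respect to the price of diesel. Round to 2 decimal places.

At P_A = 27 and P_B = 15.81: Q_A = 131.494.
∂Q_A/∂P_B = 0.26P_B = 0.26(15.81) = 4.1106.
ε = (∂Q_A/∂P_B)(P_B/Q_A) = 4.1106 × (15.81/131.494) ≈ 0.49.
ε > 0: substitutes.

0.49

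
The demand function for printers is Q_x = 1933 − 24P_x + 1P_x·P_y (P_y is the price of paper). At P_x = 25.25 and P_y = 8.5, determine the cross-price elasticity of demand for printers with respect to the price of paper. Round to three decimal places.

0.139

At P_x = 25.25 and P_y = 8.5: Q_x = 1541.625.
∂Q_x/∂P_y = 1P_x = 1(25.25) = 25.2500.
ε = (∂Q_x/∂P_y)(P_y/Q_x) = 25.2500 × (8.5/1541.625) ≈ 0.139.
ε > 0: substitutes.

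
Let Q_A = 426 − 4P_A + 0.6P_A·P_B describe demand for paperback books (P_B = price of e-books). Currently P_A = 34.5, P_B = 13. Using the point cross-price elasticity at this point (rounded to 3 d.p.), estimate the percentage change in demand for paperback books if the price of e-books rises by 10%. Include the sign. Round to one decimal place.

4.8%

At P_A = 34.5, P_B = 13: Q_A = 557.1.
∂Q_A/∂P_B = 0.6P_A = 20.7000.
ε = (∂Q_A/∂P_B)(P_B/Q_A) = 20.7000 × 13/557.1 ≈ 0.483.
%ΔQ_A ≈ ε × %ΔP_B = 0.483 × (10%) = 4.8%.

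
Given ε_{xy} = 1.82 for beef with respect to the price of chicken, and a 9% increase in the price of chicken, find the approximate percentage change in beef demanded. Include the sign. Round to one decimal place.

%ΔQ ≈ ε × %ΔP of chicken = 1.82 × (9%) = 16.4%.

16.4%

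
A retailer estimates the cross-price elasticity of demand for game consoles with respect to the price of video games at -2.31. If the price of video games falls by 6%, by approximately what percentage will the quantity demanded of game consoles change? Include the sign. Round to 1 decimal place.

13.9%

%ΔQ ≈ ε × %ΔP of video games = -2.31 × (-6%) = 13.9%.
Demand for game consoles rises by about 13.9%.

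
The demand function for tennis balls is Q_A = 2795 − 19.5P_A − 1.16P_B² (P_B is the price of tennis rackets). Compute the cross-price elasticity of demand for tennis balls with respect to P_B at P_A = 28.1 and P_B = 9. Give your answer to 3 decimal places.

At P_A = 28.1 and P_B = 9: Q_A = 2153.09.
∂Q_A/∂P_B = -2.32P_B = -2.32(9) = -20.8800.
ε = (∂Q_A/∂P_B)(P_B/Q_A) = -20.8800 × (9/2153.09) ≈ -0.087.

-0.087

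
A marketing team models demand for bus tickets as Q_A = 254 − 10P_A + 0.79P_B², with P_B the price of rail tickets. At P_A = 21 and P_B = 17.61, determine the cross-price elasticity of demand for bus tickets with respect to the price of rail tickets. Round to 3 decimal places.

At P_A = 21 and P_B = 17.61: Q_A = 288.989.
∂Q_A/∂P_B = 1.58P_B = 1.58(17.61) = 27.8238.
ε = (∂Q_A/∂P_B)(P_B/Q_A) = 27.8238 × (17.61/288.989) ≈ 1.695.

1.695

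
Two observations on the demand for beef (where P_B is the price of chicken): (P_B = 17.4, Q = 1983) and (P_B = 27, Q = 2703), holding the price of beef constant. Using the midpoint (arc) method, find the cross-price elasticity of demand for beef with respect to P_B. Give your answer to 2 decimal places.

0.71

ΔQ_A = 2703 − 1983 = 720; ΔP_B = 27 − 17.4 = 9.6.
Midpoints: Q̄_A = 2343.0, P̄_B = 22.20.
ε = (ΔQ_A/Q̄_A)/(ΔP_B/P̄_B) = (720/2343.0)/(9.6/22.20) ≈ 0.71.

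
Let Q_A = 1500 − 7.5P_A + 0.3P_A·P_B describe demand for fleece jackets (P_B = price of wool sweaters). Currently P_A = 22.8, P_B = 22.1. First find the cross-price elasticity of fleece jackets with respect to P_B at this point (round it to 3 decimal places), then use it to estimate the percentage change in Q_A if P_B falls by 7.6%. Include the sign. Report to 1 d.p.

-0.8%

At P_A = 22.8, P_B = 22.1: Q_A = 1480.164.
∂Q_A/∂P_B = 0.3P_A = 6.8400.
ε = (∂Q_A/∂P_B)(P_B/Q_A) = 6.8400 × 22.1/1480.164 ≈ 0.102.
%ΔQ_A ≈ ε × %ΔP_B = 0.102 × (-7.6%) = -0.8%.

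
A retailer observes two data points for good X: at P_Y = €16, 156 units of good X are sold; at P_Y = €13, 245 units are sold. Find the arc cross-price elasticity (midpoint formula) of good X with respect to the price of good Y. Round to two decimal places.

ΔQ_X = 245 − 156 = 89; ΔP_Y = 13 − 16 = -3.
Midpoints: Q̄_X = 200.5, P̄_Y = 14.50.
ε = (ΔQ_X/Q̄_X)/(ΔP_Y/P̄_Y) = (89/200.5)/(-3/14.50) ≈ -2.15.

-2.15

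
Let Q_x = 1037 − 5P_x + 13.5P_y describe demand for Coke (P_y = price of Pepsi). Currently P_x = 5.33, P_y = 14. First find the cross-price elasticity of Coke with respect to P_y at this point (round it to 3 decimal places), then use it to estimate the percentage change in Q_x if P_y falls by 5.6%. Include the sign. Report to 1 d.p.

At P_x = 5.33, P_y = 14: Q_x = 1199.35.
∂Q_x/∂P_y = 13.5.
ε = (∂Q_x/∂P_y)(P_y/Q_x) = 13.5000 × 14/1199.35 ≈ 0.158.
%ΔQ_x ≈ ε × %ΔP_y = 0.158 × (-5.6%) = -0.9%.

-0.9%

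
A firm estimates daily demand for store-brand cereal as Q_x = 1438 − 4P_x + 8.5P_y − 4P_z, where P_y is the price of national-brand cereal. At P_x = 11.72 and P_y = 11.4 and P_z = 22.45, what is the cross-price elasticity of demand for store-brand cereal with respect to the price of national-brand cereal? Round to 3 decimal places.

At P_x = 11.72 and P_y = 11.4 and P_z = 22.45: Q_x = 1398.22.
∂Q_x/∂P_y = 8.5.
ε = (∂Q_x/∂P_y)(P_y/Q_x) = 8.5 × (11.4/1398.22) ≈ 0.069.

0.069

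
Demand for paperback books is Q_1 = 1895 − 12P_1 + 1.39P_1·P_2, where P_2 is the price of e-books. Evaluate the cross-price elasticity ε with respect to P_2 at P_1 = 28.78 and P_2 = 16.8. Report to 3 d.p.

0.303

At P_1 = 28.78 and P_2 = 16.8: Q_1 = 2221.711.
∂Q_1/∂P_2 = 1.39P_1 = 1.39(28.78) = 40.0042.
ε = (∂Q_1/∂P_2)(P_2/Q_1) = 40.0042 × (16.8/2221.711) ≈ 0.303.
ε > 0: substitutes.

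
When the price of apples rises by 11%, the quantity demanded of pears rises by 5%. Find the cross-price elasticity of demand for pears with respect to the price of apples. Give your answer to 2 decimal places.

ε = (%ΔQ of pears) / (%ΔP of apples) = (5%) / (11%) ≈ 0.45.
Positive cross-price elasticity: substitutes.

0.45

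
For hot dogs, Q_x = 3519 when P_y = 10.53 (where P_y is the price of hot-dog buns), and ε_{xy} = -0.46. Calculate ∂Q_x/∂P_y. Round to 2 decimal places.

-153.73

ε = (∂Q_x/∂P_y)·(P_y/Q_x) ⇒ ∂Q_x/∂P_y = ε·Q_x/P_y = -0.46 × 3519/10.53 ≈ -153.73.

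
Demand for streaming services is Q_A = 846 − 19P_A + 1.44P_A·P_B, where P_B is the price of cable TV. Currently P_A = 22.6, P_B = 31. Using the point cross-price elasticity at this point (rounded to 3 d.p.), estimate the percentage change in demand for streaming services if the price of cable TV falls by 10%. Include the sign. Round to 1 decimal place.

-7.1%

At P_A = 22.6, P_B = 31: Q_A = 1425.464.
∂Q_A/∂P_B = 1.44P_A = 32.5440.
ε = (∂Q_A/∂P_B)(P_B/Q_A) = 32.5440 × 31/1425.464 ≈ 0.708.
%ΔQ_A ≈ ε × %ΔP_B = 0.708 × (-10%) = -7.1%.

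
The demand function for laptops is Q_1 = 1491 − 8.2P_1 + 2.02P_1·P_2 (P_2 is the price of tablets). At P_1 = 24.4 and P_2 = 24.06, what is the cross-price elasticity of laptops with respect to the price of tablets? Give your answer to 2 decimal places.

0.48

At P_1 = 24.4 and P_2 = 24.06: Q_1 = 2476.789.
∂Q_1/∂P_2 = 2.02P_1 = 2.02(24.4) = 49.2880.
ε = (∂Q_1/∂P_2)(P_2/Q_1) = 49.2880 × (24.06/2476.789) ≈ 0.48.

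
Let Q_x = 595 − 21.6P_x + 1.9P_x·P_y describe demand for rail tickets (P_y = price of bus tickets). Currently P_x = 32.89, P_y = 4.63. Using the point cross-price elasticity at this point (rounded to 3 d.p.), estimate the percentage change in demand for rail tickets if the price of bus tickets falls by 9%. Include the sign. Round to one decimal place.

At P_x = 32.89, P_y = 4.63: Q_x = 173.909.
∂Q_x/∂P_y = 1.9P_x = 62.4910.
ε = (∂Q_x/∂P_y)(P_y/Q_x) = 62.4910 × 4.63/173.909 ≈ 1.664.
%ΔQ_x ≈ ε × %ΔP_y = 1.664 × (-9%) = -15.0%.

-15.0%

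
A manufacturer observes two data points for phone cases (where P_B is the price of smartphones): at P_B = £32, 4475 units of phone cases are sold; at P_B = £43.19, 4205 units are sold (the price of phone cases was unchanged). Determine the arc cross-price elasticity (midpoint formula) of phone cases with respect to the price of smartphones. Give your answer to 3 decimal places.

ΔQ_A = 4205 − 4475 = -270; ΔP_B = 43.19 − 32 = 11.19.
Midpoints: Q̄_A = 4340.0, P̄_B = 37.59.
ε = (ΔQ_A/Q̄_A)/(ΔP_B/P̄_B) = (-270/4340.0)/(11.19/37.59) ≈ -0.209.

-0.209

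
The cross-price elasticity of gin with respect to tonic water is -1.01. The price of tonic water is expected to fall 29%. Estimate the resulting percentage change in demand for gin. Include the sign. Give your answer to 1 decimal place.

29.3%

%ΔQ ≈ ε × %ΔP of tonic water = -1.01 × (-29%) = 29.3%.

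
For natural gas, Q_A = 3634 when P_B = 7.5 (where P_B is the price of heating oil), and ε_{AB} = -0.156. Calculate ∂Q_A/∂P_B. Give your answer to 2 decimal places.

-75.59

ε = (∂Q_A/∂P_B)·(P_B/Q_A) ⇒ ∂Q_A/∂P_B = ε·Q_A/P_B = -0.156 × 3634/7.5 ≈ -75.59.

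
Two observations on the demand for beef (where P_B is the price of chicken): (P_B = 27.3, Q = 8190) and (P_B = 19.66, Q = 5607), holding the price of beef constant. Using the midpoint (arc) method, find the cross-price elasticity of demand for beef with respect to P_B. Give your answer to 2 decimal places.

ΔQ_A = 5607 − 8190 = -2583; ΔP_B = 19.66 − 27.3 = -7.64.
Midpoints: Q̄_A = 6898.5, P̄_B = 23.48.
ε = (ΔQ_A/Q̄_A)/(ΔP_B/P̄_B) = (-2583/6898.5)/(-7.64/23.48) ≈ 1.15.

1.15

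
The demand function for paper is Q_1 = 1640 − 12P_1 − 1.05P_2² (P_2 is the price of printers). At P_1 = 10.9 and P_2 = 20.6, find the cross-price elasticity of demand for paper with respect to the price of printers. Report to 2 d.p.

At P_1 = 10.9 and P_2 = 20.6: Q_1 = 1063.622.
∂Q_1/∂P_2 = -2.1P_2 = -2.1(20.6) = -43.2600.
ε = (∂Q_1/∂P_2)(P_2/Q_1) = -43.2600 × (20.6/1063.622) ≈ -0.84.
ε < 0: complements.

-0.84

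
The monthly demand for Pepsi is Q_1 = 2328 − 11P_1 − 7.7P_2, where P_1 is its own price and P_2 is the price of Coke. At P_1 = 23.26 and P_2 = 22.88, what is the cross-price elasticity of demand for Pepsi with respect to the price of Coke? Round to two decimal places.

-0.09

At P_1 = 23.26 and P_2 = 22.88: Q_1 = 1895.964.
∂Q_1/∂P_2 = -7.7.
ε = (∂Q_1/∂P_2)(P_2/Q_1) = -7.7 × (22.88/1895.964) ≈ -0.09.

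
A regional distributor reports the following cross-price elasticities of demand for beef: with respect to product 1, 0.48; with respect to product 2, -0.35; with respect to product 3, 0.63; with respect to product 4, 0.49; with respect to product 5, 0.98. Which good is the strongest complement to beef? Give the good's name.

Complements have ε < 0. The most negative value is -0.35 (product 2).

product 2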